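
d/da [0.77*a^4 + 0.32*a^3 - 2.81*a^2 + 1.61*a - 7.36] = 3.08*a^3 + 0.96*a^2 - 5.62*a + 1.61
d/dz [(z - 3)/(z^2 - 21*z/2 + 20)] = 2*(-2*z^2 + 12*z - 23)/(4*z^4 - 84*z^3 + 601*z^2 - 1680*z + 1600)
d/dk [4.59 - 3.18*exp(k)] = -3.18*exp(k)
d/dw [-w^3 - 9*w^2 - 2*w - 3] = -3*w^2 - 18*w - 2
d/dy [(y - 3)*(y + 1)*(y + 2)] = 3*y^2 - 7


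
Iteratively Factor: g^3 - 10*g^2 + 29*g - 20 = (g - 4)*(g^2 - 6*g + 5) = (g - 5)*(g - 4)*(g - 1)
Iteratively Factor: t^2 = (t)*(t)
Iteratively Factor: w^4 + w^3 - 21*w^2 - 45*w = (w - 5)*(w^3 + 6*w^2 + 9*w) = (w - 5)*(w + 3)*(w^2 + 3*w) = (w - 5)*(w + 3)^2*(w)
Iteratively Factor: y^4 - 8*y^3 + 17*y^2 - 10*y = (y - 5)*(y^3 - 3*y^2 + 2*y) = (y - 5)*(y - 1)*(y^2 - 2*y) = y*(y - 5)*(y - 1)*(y - 2)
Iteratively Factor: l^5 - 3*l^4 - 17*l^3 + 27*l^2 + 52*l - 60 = (l + 2)*(l^4 - 5*l^3 - 7*l^2 + 41*l - 30) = (l - 1)*(l + 2)*(l^3 - 4*l^2 - 11*l + 30) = (l - 5)*(l - 1)*(l + 2)*(l^2 + l - 6) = (l - 5)*(l - 1)*(l + 2)*(l + 3)*(l - 2)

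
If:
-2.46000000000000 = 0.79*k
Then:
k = -3.11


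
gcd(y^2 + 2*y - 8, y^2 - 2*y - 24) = y + 4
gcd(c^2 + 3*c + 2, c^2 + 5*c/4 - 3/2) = c + 2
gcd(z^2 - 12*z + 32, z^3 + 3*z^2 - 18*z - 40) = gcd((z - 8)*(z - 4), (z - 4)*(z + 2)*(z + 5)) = z - 4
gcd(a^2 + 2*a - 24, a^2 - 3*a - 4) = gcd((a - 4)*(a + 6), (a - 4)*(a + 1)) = a - 4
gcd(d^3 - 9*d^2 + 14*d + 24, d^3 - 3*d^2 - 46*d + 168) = d^2 - 10*d + 24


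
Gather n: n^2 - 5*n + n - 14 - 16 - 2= n^2 - 4*n - 32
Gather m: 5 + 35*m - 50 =35*m - 45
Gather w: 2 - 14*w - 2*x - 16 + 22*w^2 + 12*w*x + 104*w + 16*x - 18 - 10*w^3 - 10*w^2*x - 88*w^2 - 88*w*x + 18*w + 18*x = -10*w^3 + w^2*(-10*x - 66) + w*(108 - 76*x) + 32*x - 32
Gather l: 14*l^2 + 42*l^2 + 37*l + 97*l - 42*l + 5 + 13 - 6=56*l^2 + 92*l + 12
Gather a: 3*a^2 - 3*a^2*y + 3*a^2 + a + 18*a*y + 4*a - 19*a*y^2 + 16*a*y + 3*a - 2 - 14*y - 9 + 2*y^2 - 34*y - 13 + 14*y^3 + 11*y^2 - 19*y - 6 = a^2*(6 - 3*y) + a*(-19*y^2 + 34*y + 8) + 14*y^3 + 13*y^2 - 67*y - 30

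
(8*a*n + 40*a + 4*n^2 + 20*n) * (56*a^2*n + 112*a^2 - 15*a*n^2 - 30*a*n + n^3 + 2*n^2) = 448*a^3*n^2 + 3136*a^3*n + 4480*a^3 + 104*a^2*n^3 + 728*a^2*n^2 + 1040*a^2*n - 52*a*n^4 - 364*a*n^3 - 520*a*n^2 + 4*n^5 + 28*n^4 + 40*n^3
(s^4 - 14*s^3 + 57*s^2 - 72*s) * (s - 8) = s^5 - 22*s^4 + 169*s^3 - 528*s^2 + 576*s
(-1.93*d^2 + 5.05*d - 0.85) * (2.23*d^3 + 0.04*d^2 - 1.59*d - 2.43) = -4.3039*d^5 + 11.1843*d^4 + 1.3752*d^3 - 3.3736*d^2 - 10.92*d + 2.0655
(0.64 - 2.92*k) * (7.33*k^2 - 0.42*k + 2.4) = -21.4036*k^3 + 5.9176*k^2 - 7.2768*k + 1.536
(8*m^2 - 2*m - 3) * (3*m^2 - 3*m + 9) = 24*m^4 - 30*m^3 + 69*m^2 - 9*m - 27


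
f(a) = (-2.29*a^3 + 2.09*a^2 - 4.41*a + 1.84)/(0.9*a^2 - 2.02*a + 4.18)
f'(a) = (2.02 - 1.8*a)*(-2.29*a^3 + 2.09*a^2 - 4.41*a + 1.84)/(0.9*a^2 - 2.02*a + 4.18)^2 + (-6.87*a^2 + 4.18*a - 4.41)/(0.9*a^2 - 2.02*a + 4.18) = (-2.061*a^4 + 9.2516*a^3 - 28.9694*a^2 + 14.1604*a - 14.717)/(0.81*a^4 - 3.636*a^3 + 11.6044*a^2 - 16.8872*a + 17.4724)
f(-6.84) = 14.35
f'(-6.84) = -2.47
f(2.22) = -5.50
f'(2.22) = -4.39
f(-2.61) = 4.38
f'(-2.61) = -2.10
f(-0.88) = 1.34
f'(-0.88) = -1.29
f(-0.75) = 1.18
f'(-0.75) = -1.20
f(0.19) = 0.28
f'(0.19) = -0.89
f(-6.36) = 13.17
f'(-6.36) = -2.46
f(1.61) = -2.88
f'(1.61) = -3.97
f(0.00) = 0.44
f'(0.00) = -0.84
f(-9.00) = 19.74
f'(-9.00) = -2.51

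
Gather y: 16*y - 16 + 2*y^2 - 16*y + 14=2*y^2 - 2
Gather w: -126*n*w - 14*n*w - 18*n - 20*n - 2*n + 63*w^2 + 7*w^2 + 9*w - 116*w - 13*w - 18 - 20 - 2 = -40*n + 70*w^2 + w*(-140*n - 120) - 40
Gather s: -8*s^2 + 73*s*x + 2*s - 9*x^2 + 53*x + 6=-8*s^2 + s*(73*x + 2) - 9*x^2 + 53*x + 6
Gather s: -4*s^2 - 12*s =-4*s^2 - 12*s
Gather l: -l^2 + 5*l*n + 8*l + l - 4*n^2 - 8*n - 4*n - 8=-l^2 + l*(5*n + 9) - 4*n^2 - 12*n - 8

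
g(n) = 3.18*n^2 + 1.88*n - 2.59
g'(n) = 6.36*n + 1.88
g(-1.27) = 0.15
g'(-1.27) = -6.20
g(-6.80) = 131.67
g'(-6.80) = -41.37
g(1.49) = 7.27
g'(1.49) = 11.36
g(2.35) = 19.39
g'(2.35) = 16.83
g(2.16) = 16.31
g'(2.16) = 15.62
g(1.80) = 11.10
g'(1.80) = 13.33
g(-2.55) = 13.29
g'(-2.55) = -14.34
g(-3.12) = 22.50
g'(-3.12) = -17.96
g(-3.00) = 20.39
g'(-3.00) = -17.20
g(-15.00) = 684.71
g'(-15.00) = -93.52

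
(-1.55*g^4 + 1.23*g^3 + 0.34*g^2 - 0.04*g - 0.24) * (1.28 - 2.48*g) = 3.844*g^5 - 5.0344*g^4 + 0.7312*g^3 + 0.5344*g^2 + 0.544*g - 0.3072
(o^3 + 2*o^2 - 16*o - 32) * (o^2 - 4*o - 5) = o^5 - 2*o^4 - 29*o^3 + 22*o^2 + 208*o + 160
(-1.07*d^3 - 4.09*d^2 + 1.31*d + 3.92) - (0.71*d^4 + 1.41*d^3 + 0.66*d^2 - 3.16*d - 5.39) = -0.71*d^4 - 2.48*d^3 - 4.75*d^2 + 4.47*d + 9.31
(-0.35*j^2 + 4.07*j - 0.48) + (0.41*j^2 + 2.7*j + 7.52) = 0.06*j^2 + 6.77*j + 7.04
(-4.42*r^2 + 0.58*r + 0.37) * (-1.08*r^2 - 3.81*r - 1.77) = 4.7736*r^4 + 16.2138*r^3 + 5.214*r^2 - 2.4363*r - 0.6549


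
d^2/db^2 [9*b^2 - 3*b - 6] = 18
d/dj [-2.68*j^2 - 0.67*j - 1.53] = -5.36*j - 0.67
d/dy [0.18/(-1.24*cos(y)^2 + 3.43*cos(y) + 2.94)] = (0.6174 - 0.4464*cos(y))*sin(y)/(-1.24*cos(y)^2 + 3.43*cos(y) + 2.94)^2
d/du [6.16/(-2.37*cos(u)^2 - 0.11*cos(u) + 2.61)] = -(29.1984*cos(u) + 0.6776)*sin(u)/(2.37*cos(u)^2 + 0.11*cos(u) - 2.61)^2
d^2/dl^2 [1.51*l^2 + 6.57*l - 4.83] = 3.02000000000000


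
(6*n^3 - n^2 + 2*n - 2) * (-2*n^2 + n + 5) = -12*n^5 + 8*n^4 + 25*n^3 + n^2 + 8*n - 10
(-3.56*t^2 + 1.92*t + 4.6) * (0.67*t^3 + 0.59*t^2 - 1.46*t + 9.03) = -2.3852*t^5 - 0.814*t^4 + 9.4124*t^3 - 32.236*t^2 + 10.6216*t + 41.538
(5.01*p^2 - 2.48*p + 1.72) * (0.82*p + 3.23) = 4.1082*p^3 + 14.1487*p^2 - 6.6*p + 5.5556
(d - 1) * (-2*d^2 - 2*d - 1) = -2*d^3 + d + 1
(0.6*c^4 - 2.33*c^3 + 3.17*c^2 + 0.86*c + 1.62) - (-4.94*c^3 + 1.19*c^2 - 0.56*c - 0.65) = 0.6*c^4 + 2.61*c^3 + 1.98*c^2 + 1.42*c + 2.27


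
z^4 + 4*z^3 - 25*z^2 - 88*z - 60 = (z - 5)*(z + 1)*(z + 2)*(z + 6)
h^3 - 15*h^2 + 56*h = h*(h - 8)*(h - 7)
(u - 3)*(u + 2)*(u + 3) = u^3 + 2*u^2 - 9*u - 18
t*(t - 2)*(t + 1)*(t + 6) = t^4 + 5*t^3 - 8*t^2 - 12*t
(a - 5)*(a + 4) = a^2 - a - 20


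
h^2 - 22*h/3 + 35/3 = (h - 5)*(h - 7/3)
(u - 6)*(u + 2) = u^2 - 4*u - 12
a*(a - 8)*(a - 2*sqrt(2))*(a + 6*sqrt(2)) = a^4 - 8*a^3 + 4*sqrt(2)*a^3 - 32*sqrt(2)*a^2 - 24*a^2 + 192*a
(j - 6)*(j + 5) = j^2 - j - 30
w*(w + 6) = w^2 + 6*w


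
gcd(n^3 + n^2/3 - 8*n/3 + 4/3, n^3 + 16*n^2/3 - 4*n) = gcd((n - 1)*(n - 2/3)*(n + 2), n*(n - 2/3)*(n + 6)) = n - 2/3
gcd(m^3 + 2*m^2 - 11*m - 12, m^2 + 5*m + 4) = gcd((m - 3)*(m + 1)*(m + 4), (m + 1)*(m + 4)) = m^2 + 5*m + 4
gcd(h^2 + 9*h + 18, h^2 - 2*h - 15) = h + 3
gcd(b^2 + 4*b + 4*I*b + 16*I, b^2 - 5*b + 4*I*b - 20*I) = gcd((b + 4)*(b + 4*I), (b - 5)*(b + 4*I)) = b + 4*I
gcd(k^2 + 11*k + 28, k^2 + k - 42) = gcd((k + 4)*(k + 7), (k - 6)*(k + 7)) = k + 7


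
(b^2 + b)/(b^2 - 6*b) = (b + 1)/(b - 6)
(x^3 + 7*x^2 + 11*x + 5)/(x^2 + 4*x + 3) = (x^2 + 6*x + 5)/(x + 3)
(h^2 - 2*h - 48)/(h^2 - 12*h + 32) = (h + 6)/(h - 4)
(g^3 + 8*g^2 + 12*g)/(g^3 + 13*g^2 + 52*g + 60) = g/(g + 5)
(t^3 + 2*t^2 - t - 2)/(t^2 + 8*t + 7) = (t^2 + t - 2)/(t + 7)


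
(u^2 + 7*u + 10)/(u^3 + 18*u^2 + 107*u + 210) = (u + 2)/(u^2 + 13*u + 42)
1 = 1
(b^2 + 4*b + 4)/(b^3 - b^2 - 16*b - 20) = 1/(b - 5)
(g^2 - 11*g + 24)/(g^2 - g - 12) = (-g^2 + 11*g - 24)/(-g^2 + g + 12)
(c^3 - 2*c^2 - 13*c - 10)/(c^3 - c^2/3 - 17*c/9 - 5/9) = 9*(c^2 - 3*c - 10)/(9*c^2 - 12*c - 5)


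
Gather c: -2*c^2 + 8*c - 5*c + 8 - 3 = -2*c^2 + 3*c + 5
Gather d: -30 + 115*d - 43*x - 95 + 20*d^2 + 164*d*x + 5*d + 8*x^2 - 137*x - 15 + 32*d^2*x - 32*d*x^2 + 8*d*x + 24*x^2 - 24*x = d^2*(32*x + 20) + d*(-32*x^2 + 172*x + 120) + 32*x^2 - 204*x - 140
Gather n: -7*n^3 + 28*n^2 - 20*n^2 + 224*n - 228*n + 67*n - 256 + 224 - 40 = -7*n^3 + 8*n^2 + 63*n - 72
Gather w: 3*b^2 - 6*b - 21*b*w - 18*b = 3*b^2 - 21*b*w - 24*b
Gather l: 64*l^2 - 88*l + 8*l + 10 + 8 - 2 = 64*l^2 - 80*l + 16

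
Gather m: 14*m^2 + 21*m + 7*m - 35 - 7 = 14*m^2 + 28*m - 42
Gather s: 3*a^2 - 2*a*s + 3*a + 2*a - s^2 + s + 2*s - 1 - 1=3*a^2 + 5*a - s^2 + s*(3 - 2*a) - 2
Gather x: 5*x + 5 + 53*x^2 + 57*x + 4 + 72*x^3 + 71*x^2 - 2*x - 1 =72*x^3 + 124*x^2 + 60*x + 8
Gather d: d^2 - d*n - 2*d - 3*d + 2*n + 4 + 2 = d^2 + d*(-n - 5) + 2*n + 6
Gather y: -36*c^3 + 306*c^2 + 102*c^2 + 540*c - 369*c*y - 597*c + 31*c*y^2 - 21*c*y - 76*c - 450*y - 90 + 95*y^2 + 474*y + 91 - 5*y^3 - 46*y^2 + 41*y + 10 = -36*c^3 + 408*c^2 - 133*c - 5*y^3 + y^2*(31*c + 49) + y*(65 - 390*c) + 11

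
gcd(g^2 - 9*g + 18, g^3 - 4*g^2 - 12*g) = g - 6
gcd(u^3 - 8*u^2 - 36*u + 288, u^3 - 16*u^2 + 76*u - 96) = u^2 - 14*u + 48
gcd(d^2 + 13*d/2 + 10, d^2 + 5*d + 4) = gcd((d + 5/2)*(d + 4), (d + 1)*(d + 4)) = d + 4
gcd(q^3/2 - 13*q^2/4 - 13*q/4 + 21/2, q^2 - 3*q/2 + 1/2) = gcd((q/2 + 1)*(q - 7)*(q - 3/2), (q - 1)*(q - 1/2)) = 1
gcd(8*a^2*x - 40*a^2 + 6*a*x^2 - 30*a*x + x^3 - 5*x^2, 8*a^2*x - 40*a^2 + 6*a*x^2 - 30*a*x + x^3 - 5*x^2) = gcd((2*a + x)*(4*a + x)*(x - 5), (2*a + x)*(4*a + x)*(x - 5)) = 8*a^2*x - 40*a^2 + 6*a*x^2 - 30*a*x + x^3 - 5*x^2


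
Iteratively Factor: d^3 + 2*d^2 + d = (d)*(d^2 + 2*d + 1) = d*(d + 1)*(d + 1)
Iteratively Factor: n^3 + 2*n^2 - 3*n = (n)*(n^2 + 2*n - 3) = n*(n + 3)*(n - 1)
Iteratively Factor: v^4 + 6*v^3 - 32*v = (v + 4)*(v^3 + 2*v^2 - 8*v) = v*(v + 4)*(v^2 + 2*v - 8) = v*(v + 4)^2*(v - 2)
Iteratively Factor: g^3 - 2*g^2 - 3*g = (g)*(g^2 - 2*g - 3) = g*(g - 3)*(g + 1)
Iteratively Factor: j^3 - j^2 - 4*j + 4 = (j - 2)*(j^2 + j - 2) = (j - 2)*(j + 2)*(j - 1)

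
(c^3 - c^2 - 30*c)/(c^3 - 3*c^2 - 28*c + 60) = c/(c - 2)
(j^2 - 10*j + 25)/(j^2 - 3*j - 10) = (j - 5)/(j + 2)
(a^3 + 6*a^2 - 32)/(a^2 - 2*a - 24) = (a^2 + 2*a - 8)/(a - 6)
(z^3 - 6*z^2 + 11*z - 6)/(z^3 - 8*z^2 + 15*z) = (z^2 - 3*z + 2)/(z*(z - 5))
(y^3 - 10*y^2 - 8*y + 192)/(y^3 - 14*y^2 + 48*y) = (y + 4)/y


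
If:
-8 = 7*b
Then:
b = -8/7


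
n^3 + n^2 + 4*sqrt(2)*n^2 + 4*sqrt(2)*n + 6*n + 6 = (n + 1)*(n + sqrt(2))*(n + 3*sqrt(2))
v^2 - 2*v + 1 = (v - 1)^2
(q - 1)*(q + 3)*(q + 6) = q^3 + 8*q^2 + 9*q - 18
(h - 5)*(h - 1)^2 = h^3 - 7*h^2 + 11*h - 5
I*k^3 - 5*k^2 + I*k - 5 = (k + I)*(k + 5*I)*(I*k + 1)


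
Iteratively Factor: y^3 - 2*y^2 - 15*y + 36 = (y + 4)*(y^2 - 6*y + 9) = (y - 3)*(y + 4)*(y - 3)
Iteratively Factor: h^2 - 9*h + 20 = (h - 4)*(h - 5)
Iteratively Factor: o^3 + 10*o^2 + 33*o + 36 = (o + 3)*(o^2 + 7*o + 12) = (o + 3)*(o + 4)*(o + 3)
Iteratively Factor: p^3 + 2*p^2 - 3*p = (p)*(p^2 + 2*p - 3) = p*(p + 3)*(p - 1)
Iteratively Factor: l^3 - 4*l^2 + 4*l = (l - 2)*(l^2 - 2*l) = l*(l - 2)*(l - 2)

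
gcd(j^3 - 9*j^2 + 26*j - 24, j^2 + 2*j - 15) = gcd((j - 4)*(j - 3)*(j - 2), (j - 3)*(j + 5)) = j - 3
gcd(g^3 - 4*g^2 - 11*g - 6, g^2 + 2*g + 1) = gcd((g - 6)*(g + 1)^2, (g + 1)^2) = g^2 + 2*g + 1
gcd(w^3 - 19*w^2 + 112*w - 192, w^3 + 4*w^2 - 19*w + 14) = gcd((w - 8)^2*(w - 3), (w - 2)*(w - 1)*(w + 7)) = 1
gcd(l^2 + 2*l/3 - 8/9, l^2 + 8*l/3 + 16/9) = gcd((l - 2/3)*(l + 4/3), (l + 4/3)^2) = l + 4/3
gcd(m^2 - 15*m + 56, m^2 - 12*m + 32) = m - 8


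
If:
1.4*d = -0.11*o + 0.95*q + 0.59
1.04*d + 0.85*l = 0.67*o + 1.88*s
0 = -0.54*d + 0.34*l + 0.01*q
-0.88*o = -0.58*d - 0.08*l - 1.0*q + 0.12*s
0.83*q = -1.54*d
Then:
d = 0.20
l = 0.32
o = -0.31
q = -0.37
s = 0.36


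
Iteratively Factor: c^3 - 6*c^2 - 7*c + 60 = (c - 4)*(c^2 - 2*c - 15) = (c - 4)*(c + 3)*(c - 5)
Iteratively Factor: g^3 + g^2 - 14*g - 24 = (g + 2)*(g^2 - g - 12) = (g + 2)*(g + 3)*(g - 4)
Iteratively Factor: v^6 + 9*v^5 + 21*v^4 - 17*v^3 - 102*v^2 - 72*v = (v - 2)*(v^5 + 11*v^4 + 43*v^3 + 69*v^2 + 36*v) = v*(v - 2)*(v^4 + 11*v^3 + 43*v^2 + 69*v + 36) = v*(v - 2)*(v + 1)*(v^3 + 10*v^2 + 33*v + 36) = v*(v - 2)*(v + 1)*(v + 3)*(v^2 + 7*v + 12) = v*(v - 2)*(v + 1)*(v + 3)*(v + 4)*(v + 3)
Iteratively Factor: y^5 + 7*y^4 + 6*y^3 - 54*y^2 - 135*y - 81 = (y + 3)*(y^4 + 4*y^3 - 6*y^2 - 36*y - 27) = (y + 1)*(y + 3)*(y^3 + 3*y^2 - 9*y - 27) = (y + 1)*(y + 3)^2*(y^2 - 9) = (y - 3)*(y + 1)*(y + 3)^2*(y + 3)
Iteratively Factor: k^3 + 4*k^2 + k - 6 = (k + 3)*(k^2 + k - 2) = (k - 1)*(k + 3)*(k + 2)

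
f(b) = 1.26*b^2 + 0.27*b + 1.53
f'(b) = 2.52*b + 0.27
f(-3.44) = 15.51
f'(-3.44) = -8.40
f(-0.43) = 1.65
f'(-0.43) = -0.81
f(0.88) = 2.74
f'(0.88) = 2.49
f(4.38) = 26.88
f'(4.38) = 11.31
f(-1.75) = 4.92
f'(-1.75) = -4.14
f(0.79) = 2.53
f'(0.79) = 2.26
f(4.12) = 24.03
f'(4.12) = 10.65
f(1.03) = 3.14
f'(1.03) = 2.87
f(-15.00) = 280.98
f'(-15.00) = -37.53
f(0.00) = 1.53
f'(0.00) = 0.27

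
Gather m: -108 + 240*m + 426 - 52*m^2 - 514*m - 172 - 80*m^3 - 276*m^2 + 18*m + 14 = -80*m^3 - 328*m^2 - 256*m + 160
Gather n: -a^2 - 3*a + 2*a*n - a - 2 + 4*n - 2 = -a^2 - 4*a + n*(2*a + 4) - 4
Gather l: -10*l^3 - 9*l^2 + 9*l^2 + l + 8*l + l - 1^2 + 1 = -10*l^3 + 10*l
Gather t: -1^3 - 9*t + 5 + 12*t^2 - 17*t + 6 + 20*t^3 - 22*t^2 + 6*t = 20*t^3 - 10*t^2 - 20*t + 10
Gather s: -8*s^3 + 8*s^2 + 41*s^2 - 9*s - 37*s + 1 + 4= -8*s^3 + 49*s^2 - 46*s + 5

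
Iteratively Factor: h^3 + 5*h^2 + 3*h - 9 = (h - 1)*(h^2 + 6*h + 9) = (h - 1)*(h + 3)*(h + 3)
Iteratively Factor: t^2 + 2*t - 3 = (t - 1)*(t + 3)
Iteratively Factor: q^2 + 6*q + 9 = (q + 3)*(q + 3)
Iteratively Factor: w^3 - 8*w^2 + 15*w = (w - 5)*(w^2 - 3*w) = w*(w - 5)*(w - 3)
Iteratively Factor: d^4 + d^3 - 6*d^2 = (d)*(d^3 + d^2 - 6*d) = d^2*(d^2 + d - 6) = d^2*(d - 2)*(d + 3)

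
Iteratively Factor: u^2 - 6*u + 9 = (u - 3)*(u - 3)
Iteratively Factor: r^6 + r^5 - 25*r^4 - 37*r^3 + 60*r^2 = (r + 3)*(r^5 - 2*r^4 - 19*r^3 + 20*r^2) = (r - 5)*(r + 3)*(r^4 + 3*r^3 - 4*r^2) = (r - 5)*(r + 3)*(r + 4)*(r^3 - r^2) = (r - 5)*(r - 1)*(r + 3)*(r + 4)*(r^2) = r*(r - 5)*(r - 1)*(r + 3)*(r + 4)*(r)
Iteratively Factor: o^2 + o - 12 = (o - 3)*(o + 4)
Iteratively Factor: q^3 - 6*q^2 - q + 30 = (q + 2)*(q^2 - 8*q + 15) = (q - 5)*(q + 2)*(q - 3)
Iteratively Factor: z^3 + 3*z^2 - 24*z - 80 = (z - 5)*(z^2 + 8*z + 16) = (z - 5)*(z + 4)*(z + 4)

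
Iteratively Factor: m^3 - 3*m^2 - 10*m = (m + 2)*(m^2 - 5*m) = (m - 5)*(m + 2)*(m)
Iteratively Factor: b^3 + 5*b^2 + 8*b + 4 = (b + 2)*(b^2 + 3*b + 2) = (b + 1)*(b + 2)*(b + 2)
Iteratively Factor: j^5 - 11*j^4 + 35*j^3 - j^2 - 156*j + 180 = (j + 2)*(j^4 - 13*j^3 + 61*j^2 - 123*j + 90) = (j - 2)*(j + 2)*(j^3 - 11*j^2 + 39*j - 45) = (j - 5)*(j - 2)*(j + 2)*(j^2 - 6*j + 9) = (j - 5)*(j - 3)*(j - 2)*(j + 2)*(j - 3)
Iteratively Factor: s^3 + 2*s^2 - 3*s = (s)*(s^2 + 2*s - 3) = s*(s + 3)*(s - 1)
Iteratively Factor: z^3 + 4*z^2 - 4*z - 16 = (z - 2)*(z^2 + 6*z + 8) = (z - 2)*(z + 4)*(z + 2)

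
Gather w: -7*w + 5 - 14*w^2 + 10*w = -14*w^2 + 3*w + 5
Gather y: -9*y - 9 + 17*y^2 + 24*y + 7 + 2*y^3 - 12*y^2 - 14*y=2*y^3 + 5*y^2 + y - 2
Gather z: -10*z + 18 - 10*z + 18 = 36 - 20*z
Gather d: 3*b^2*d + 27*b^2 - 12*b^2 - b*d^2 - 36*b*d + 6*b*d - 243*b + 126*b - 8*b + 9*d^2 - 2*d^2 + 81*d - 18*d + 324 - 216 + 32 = 15*b^2 - 125*b + d^2*(7 - b) + d*(3*b^2 - 30*b + 63) + 140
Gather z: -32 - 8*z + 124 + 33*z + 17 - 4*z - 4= 21*z + 105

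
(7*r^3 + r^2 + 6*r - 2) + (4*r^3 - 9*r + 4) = 11*r^3 + r^2 - 3*r + 2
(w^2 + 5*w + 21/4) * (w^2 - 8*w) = w^4 - 3*w^3 - 139*w^2/4 - 42*w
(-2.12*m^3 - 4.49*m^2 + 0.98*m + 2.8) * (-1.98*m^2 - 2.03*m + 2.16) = 4.1976*m^5 + 13.1938*m^4 + 2.5951*m^3 - 17.2318*m^2 - 3.5672*m + 6.048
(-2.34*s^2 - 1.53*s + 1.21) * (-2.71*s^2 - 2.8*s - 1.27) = 6.3414*s^4 + 10.6983*s^3 + 3.9767*s^2 - 1.4449*s - 1.5367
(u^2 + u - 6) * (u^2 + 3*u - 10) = u^4 + 4*u^3 - 13*u^2 - 28*u + 60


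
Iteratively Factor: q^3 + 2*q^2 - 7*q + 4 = (q - 1)*(q^2 + 3*q - 4) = (q - 1)^2*(q + 4)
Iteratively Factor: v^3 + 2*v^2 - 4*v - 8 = (v + 2)*(v^2 - 4) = (v - 2)*(v + 2)*(v + 2)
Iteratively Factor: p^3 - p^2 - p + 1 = (p - 1)*(p^2 - 1) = (p - 1)*(p + 1)*(p - 1)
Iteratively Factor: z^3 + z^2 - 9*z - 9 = (z + 1)*(z^2 - 9) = (z + 1)*(z + 3)*(z - 3)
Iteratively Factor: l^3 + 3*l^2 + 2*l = (l + 2)*(l^2 + l) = (l + 1)*(l + 2)*(l)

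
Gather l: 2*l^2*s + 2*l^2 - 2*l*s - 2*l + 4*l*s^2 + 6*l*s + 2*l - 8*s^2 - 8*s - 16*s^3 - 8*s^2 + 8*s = l^2*(2*s + 2) + l*(4*s^2 + 4*s) - 16*s^3 - 16*s^2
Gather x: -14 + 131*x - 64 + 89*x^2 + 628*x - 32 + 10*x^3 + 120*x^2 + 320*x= 10*x^3 + 209*x^2 + 1079*x - 110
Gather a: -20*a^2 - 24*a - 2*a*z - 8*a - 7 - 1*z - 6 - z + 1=-20*a^2 + a*(-2*z - 32) - 2*z - 12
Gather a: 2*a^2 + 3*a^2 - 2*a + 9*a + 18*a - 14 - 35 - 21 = 5*a^2 + 25*a - 70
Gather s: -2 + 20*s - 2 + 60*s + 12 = 80*s + 8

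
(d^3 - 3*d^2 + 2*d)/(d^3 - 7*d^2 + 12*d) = (d^2 - 3*d + 2)/(d^2 - 7*d + 12)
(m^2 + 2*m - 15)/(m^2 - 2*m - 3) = (m + 5)/(m + 1)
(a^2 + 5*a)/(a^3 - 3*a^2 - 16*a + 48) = a*(a + 5)/(a^3 - 3*a^2 - 16*a + 48)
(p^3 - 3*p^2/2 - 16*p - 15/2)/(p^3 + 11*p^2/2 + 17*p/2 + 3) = (p - 5)/(p + 2)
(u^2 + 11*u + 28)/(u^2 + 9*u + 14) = (u + 4)/(u + 2)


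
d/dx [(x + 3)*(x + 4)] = 2*x + 7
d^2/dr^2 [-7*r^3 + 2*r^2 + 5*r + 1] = 4 - 42*r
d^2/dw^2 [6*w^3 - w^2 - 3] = 36*w - 2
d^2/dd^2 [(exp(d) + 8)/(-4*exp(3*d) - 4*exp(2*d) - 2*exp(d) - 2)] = (-16*exp(6*d) - 300*exp(5*d) - 348*exp(4*d) - 132*exp(3*d) + 108*exp(2*d) + 57*exp(d) + 7)*exp(d)/(2*(8*exp(9*d) + 24*exp(8*d) + 36*exp(7*d) + 44*exp(6*d) + 42*exp(5*d) + 30*exp(4*d) + 19*exp(3*d) + 9*exp(2*d) + 3*exp(d) + 1))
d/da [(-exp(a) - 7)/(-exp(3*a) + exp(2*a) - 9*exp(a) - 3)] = (-(exp(a) + 7)*(3*exp(2*a) - 2*exp(a) + 9) + exp(3*a) - exp(2*a) + 9*exp(a) + 3)*exp(a)/(exp(3*a) - exp(2*a) + 9*exp(a) + 3)^2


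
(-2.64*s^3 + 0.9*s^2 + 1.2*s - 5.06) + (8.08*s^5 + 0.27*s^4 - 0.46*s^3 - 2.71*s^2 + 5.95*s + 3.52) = 8.08*s^5 + 0.27*s^4 - 3.1*s^3 - 1.81*s^2 + 7.15*s - 1.54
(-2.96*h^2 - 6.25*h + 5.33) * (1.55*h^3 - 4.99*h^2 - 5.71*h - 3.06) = -4.588*h^5 + 5.0829*h^4 + 56.3506*h^3 + 18.1484*h^2 - 11.3093*h - 16.3098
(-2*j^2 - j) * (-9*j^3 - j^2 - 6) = 18*j^5 + 11*j^4 + j^3 + 12*j^2 + 6*j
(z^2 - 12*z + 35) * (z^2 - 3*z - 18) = z^4 - 15*z^3 + 53*z^2 + 111*z - 630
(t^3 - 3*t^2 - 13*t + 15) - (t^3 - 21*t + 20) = -3*t^2 + 8*t - 5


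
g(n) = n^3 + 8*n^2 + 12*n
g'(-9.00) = 111.00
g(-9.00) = -189.00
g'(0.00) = 12.00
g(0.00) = 0.00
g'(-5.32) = 11.79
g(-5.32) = 12.01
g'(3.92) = 120.82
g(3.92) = 230.21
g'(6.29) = 231.33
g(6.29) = 640.85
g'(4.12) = 128.84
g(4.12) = 255.17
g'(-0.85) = 0.57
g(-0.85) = -5.03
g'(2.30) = 64.67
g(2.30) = 82.09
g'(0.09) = 13.46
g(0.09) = 1.15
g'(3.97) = 122.80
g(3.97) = 236.30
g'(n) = 3*n^2 + 16*n + 12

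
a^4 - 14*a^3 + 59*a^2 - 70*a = a*(a - 7)*(a - 5)*(a - 2)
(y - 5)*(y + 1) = y^2 - 4*y - 5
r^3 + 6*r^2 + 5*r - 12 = (r - 1)*(r + 3)*(r + 4)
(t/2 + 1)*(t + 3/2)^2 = t^3/2 + 5*t^2/2 + 33*t/8 + 9/4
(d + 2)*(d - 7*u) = d^2 - 7*d*u + 2*d - 14*u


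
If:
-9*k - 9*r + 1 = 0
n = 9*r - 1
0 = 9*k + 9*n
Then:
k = 0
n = 0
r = 1/9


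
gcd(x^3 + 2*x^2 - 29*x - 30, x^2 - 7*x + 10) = x - 5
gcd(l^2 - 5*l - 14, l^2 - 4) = l + 2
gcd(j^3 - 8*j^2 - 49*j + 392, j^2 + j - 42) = j + 7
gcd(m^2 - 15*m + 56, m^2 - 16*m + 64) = m - 8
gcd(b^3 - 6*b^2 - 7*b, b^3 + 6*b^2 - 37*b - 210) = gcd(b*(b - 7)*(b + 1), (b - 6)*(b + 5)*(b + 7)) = 1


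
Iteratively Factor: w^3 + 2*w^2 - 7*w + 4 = (w + 4)*(w^2 - 2*w + 1) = (w - 1)*(w + 4)*(w - 1)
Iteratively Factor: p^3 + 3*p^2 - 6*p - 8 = (p - 2)*(p^2 + 5*p + 4) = (p - 2)*(p + 4)*(p + 1)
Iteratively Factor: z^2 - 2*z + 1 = (z - 1)*(z - 1)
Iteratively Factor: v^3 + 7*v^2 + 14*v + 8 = (v + 4)*(v^2 + 3*v + 2) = (v + 1)*(v + 4)*(v + 2)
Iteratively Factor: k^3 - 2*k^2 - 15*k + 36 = (k - 3)*(k^2 + k - 12) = (k - 3)^2*(k + 4)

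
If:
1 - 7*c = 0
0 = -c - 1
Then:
No Solution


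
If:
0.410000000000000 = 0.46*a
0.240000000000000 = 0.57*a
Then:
No Solution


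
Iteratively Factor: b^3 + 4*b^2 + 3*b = (b)*(b^2 + 4*b + 3) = b*(b + 1)*(b + 3)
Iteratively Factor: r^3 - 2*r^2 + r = (r - 1)*(r^2 - r) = r*(r - 1)*(r - 1)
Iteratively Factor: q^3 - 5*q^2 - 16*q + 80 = (q - 5)*(q^2 - 16) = (q - 5)*(q + 4)*(q - 4)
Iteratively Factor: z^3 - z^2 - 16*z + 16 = (z - 1)*(z^2 - 16) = (z - 1)*(z + 4)*(z - 4)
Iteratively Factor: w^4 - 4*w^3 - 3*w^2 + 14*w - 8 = (w - 1)*(w^3 - 3*w^2 - 6*w + 8) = (w - 1)*(w + 2)*(w^2 - 5*w + 4) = (w - 1)^2*(w + 2)*(w - 4)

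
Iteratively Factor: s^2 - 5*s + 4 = (s - 1)*(s - 4)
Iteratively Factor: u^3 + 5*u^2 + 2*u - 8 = (u - 1)*(u^2 + 6*u + 8) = (u - 1)*(u + 4)*(u + 2)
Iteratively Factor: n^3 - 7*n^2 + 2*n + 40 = (n - 4)*(n^2 - 3*n - 10) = (n - 4)*(n + 2)*(n - 5)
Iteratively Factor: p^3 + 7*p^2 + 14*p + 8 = (p + 2)*(p^2 + 5*p + 4) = (p + 1)*(p + 2)*(p + 4)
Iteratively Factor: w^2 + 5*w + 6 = (w + 2)*(w + 3)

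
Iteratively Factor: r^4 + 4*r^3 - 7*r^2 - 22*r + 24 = (r + 4)*(r^3 - 7*r + 6) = (r + 3)*(r + 4)*(r^2 - 3*r + 2) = (r - 2)*(r + 3)*(r + 4)*(r - 1)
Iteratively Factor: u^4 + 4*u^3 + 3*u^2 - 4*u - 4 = (u - 1)*(u^3 + 5*u^2 + 8*u + 4) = (u - 1)*(u + 2)*(u^2 + 3*u + 2) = (u - 1)*(u + 1)*(u + 2)*(u + 2)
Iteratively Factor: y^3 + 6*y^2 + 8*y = (y)*(y^2 + 6*y + 8) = y*(y + 2)*(y + 4)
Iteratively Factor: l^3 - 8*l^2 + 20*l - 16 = (l - 2)*(l^2 - 6*l + 8) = (l - 2)^2*(l - 4)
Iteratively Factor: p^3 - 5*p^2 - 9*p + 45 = (p + 3)*(p^2 - 8*p + 15) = (p - 5)*(p + 3)*(p - 3)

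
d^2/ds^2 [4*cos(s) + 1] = -4*cos(s)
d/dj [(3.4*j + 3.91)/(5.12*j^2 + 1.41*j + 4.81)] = (-17.408*j^2 - 40.0384*j + 10.8409)/(26.2144*j^4 + 14.4384*j^3 + 51.2425*j^2 + 13.5642*j + 23.1361)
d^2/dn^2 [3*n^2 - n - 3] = 6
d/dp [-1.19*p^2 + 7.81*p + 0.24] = 7.81 - 2.38*p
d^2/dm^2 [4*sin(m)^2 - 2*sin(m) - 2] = 2*sin(m) + 8*cos(2*m)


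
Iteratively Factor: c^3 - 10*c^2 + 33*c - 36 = (c - 3)*(c^2 - 7*c + 12) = (c - 3)^2*(c - 4)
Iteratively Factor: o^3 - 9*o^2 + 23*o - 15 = (o - 3)*(o^2 - 6*o + 5) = (o - 3)*(o - 1)*(o - 5)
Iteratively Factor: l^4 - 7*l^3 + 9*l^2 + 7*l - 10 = (l - 2)*(l^3 - 5*l^2 - l + 5) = (l - 2)*(l + 1)*(l^2 - 6*l + 5) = (l - 5)*(l - 2)*(l + 1)*(l - 1)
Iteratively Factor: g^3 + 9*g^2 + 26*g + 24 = (g + 3)*(g^2 + 6*g + 8) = (g + 3)*(g + 4)*(g + 2)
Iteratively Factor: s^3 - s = (s + 1)*(s^2 - s) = (s - 1)*(s + 1)*(s)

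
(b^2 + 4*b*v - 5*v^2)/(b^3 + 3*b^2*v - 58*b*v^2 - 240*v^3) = (-b + v)/(-b^2 + 2*b*v + 48*v^2)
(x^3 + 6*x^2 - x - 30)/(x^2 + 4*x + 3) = (x^2 + 3*x - 10)/(x + 1)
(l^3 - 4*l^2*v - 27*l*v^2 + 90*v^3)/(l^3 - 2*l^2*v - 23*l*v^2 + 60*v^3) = (-l + 6*v)/(-l + 4*v)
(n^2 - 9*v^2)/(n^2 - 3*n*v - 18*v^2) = (-n + 3*v)/(-n + 6*v)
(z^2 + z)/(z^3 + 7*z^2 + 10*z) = (z + 1)/(z^2 + 7*z + 10)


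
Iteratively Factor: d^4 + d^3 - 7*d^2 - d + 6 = (d - 1)*(d^3 + 2*d^2 - 5*d - 6) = (d - 1)*(d + 1)*(d^2 + d - 6) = (d - 1)*(d + 1)*(d + 3)*(d - 2)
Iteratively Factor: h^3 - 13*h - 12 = (h - 4)*(h^2 + 4*h + 3) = (h - 4)*(h + 3)*(h + 1)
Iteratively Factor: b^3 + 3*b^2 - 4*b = (b - 1)*(b^2 + 4*b) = b*(b - 1)*(b + 4)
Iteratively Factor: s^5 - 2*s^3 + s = (s)*(s^4 - 2*s^2 + 1) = s*(s + 1)*(s^3 - s^2 - s + 1) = s*(s - 1)*(s + 1)*(s^2 - 1) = s*(s - 1)^2*(s + 1)*(s + 1)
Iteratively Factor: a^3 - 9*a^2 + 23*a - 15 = (a - 3)*(a^2 - 6*a + 5) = (a - 3)*(a - 1)*(a - 5)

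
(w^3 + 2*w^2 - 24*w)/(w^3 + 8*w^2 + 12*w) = (w - 4)/(w + 2)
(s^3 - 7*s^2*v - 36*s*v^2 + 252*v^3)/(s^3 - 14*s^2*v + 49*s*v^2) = (s^2 - 36*v^2)/(s*(s - 7*v))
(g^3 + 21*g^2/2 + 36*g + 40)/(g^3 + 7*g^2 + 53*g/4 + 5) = 2*(g + 4)/(2*g + 1)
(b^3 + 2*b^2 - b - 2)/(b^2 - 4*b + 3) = (b^2 + 3*b + 2)/(b - 3)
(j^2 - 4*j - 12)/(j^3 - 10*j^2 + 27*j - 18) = (j + 2)/(j^2 - 4*j + 3)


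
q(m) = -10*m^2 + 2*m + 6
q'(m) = 2 - 20*m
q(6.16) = -361.14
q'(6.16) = -121.20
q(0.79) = 1.34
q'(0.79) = -13.80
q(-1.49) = -19.18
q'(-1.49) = 31.80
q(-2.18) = -45.88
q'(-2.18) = 45.60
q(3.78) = -129.32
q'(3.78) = -73.60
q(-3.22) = -104.12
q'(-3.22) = 66.40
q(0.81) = 1.06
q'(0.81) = -14.20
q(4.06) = -150.72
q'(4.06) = -79.20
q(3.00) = -78.00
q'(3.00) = -58.00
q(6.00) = -342.00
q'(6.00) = -118.00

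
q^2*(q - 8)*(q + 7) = q^4 - q^3 - 56*q^2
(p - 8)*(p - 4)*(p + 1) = p^3 - 11*p^2 + 20*p + 32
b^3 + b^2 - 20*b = b*(b - 4)*(b + 5)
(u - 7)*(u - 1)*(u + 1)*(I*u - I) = I*u^4 - 8*I*u^3 + 6*I*u^2 + 8*I*u - 7*I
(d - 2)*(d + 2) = d^2 - 4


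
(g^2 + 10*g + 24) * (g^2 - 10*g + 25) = g^4 - 51*g^2 + 10*g + 600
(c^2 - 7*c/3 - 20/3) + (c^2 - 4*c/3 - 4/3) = 2*c^2 - 11*c/3 - 8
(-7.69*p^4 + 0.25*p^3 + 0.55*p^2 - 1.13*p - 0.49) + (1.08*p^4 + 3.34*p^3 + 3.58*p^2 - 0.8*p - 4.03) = -6.61*p^4 + 3.59*p^3 + 4.13*p^2 - 1.93*p - 4.52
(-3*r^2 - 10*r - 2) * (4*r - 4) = -12*r^3 - 28*r^2 + 32*r + 8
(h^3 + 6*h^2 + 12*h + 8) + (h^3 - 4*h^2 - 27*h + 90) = 2*h^3 + 2*h^2 - 15*h + 98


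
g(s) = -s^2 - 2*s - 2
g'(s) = -2*s - 2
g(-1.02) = -1.00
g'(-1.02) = 0.04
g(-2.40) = -2.96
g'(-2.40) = 2.80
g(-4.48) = -13.11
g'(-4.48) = 6.96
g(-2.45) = -3.10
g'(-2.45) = 2.90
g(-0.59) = -1.17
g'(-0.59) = -0.82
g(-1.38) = -1.14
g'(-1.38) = 0.76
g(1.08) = -5.33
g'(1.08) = -4.16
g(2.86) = -15.90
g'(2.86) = -7.72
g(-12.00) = -122.00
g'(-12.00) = 22.00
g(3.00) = -17.00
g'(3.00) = -8.00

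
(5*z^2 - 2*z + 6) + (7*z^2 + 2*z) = 12*z^2 + 6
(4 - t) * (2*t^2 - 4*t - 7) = -2*t^3 + 12*t^2 - 9*t - 28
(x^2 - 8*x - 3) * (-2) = -2*x^2 + 16*x + 6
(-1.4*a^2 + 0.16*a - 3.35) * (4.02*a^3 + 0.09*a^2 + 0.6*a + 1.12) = -5.628*a^5 + 0.5172*a^4 - 14.2926*a^3 - 1.7735*a^2 - 1.8308*a - 3.752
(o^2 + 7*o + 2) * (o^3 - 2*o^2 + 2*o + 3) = o^5 + 5*o^4 - 10*o^3 + 13*o^2 + 25*o + 6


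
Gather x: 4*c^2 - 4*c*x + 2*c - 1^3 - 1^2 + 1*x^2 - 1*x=4*c^2 + 2*c + x^2 + x*(-4*c - 1) - 2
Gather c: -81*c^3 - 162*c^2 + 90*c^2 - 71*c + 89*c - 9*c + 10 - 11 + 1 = -81*c^3 - 72*c^2 + 9*c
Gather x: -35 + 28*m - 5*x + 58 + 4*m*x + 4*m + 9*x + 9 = 32*m + x*(4*m + 4) + 32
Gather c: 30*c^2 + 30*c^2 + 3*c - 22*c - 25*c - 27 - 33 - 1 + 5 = 60*c^2 - 44*c - 56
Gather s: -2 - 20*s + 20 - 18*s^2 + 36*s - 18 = -18*s^2 + 16*s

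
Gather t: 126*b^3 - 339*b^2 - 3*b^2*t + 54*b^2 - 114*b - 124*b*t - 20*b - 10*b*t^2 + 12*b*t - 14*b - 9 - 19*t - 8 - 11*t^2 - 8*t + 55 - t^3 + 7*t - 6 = 126*b^3 - 285*b^2 - 148*b - t^3 + t^2*(-10*b - 11) + t*(-3*b^2 - 112*b - 20) + 32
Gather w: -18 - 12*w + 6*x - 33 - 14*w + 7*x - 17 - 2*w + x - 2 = -28*w + 14*x - 70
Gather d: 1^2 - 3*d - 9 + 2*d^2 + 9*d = 2*d^2 + 6*d - 8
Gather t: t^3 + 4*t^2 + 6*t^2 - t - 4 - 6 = t^3 + 10*t^2 - t - 10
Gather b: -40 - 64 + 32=-72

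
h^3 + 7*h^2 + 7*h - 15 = (h - 1)*(h + 3)*(h + 5)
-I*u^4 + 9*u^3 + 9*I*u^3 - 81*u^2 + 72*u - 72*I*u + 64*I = (u - 8)*(u + I)*(u + 8*I)*(-I*u + I)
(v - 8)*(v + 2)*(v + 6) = v^3 - 52*v - 96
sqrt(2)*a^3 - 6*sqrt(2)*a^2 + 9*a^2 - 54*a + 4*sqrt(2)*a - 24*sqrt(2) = (a - 6)*(a + 4*sqrt(2))*(sqrt(2)*a + 1)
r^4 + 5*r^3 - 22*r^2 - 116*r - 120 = (r - 5)*(r + 2)^2*(r + 6)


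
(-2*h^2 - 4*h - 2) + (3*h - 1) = -2*h^2 - h - 3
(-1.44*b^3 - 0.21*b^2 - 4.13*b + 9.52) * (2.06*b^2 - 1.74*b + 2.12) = -2.9664*b^5 + 2.073*b^4 - 11.1952*b^3 + 26.3522*b^2 - 25.3204*b + 20.1824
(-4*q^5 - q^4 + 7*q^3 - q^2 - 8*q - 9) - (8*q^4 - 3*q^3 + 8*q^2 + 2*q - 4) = -4*q^5 - 9*q^4 + 10*q^3 - 9*q^2 - 10*q - 5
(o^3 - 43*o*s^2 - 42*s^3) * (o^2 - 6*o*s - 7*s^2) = o^5 - 6*o^4*s - 50*o^3*s^2 + 216*o^2*s^3 + 553*o*s^4 + 294*s^5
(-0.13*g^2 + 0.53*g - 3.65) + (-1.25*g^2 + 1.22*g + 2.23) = -1.38*g^2 + 1.75*g - 1.42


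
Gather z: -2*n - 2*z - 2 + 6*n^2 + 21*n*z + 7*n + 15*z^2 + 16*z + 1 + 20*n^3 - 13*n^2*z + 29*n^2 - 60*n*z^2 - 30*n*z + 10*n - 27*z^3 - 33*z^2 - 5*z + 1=20*n^3 + 35*n^2 + 15*n - 27*z^3 + z^2*(-60*n - 18) + z*(-13*n^2 - 9*n + 9)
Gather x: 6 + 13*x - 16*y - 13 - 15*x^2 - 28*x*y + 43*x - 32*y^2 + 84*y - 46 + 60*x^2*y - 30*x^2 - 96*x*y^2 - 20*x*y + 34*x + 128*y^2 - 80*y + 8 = x^2*(60*y - 45) + x*(-96*y^2 - 48*y + 90) + 96*y^2 - 12*y - 45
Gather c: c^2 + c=c^2 + c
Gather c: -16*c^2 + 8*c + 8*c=-16*c^2 + 16*c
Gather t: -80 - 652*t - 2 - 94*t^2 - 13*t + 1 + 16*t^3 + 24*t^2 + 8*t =16*t^3 - 70*t^2 - 657*t - 81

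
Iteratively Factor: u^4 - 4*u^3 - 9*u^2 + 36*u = (u + 3)*(u^3 - 7*u^2 + 12*u) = u*(u + 3)*(u^2 - 7*u + 12) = u*(u - 3)*(u + 3)*(u - 4)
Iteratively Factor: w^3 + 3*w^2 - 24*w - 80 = (w - 5)*(w^2 + 8*w + 16) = (w - 5)*(w + 4)*(w + 4)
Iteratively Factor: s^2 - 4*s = (s - 4)*(s)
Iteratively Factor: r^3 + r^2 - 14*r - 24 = (r - 4)*(r^2 + 5*r + 6) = (r - 4)*(r + 2)*(r + 3)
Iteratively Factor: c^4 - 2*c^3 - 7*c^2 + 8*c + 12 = (c - 2)*(c^3 - 7*c - 6) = (c - 2)*(c + 2)*(c^2 - 2*c - 3) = (c - 2)*(c + 1)*(c + 2)*(c - 3)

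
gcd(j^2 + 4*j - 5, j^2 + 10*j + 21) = 1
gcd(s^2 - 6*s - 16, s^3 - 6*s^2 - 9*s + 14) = s + 2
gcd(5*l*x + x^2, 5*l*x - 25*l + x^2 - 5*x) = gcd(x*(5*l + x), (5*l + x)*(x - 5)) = 5*l + x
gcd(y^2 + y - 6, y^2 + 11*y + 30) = 1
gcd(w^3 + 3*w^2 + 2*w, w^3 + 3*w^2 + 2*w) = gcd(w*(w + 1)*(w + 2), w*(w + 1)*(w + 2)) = w^3 + 3*w^2 + 2*w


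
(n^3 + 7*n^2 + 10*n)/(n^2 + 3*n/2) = 2*(n^2 + 7*n + 10)/(2*n + 3)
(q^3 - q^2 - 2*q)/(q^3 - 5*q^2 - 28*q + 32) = q*(q^2 - q - 2)/(q^3 - 5*q^2 - 28*q + 32)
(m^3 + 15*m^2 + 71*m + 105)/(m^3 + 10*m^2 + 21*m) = (m + 5)/m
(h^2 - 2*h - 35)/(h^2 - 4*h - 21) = (h + 5)/(h + 3)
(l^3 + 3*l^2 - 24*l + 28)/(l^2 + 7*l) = l - 4 + 4/l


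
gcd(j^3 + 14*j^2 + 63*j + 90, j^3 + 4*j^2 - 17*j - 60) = j^2 + 8*j + 15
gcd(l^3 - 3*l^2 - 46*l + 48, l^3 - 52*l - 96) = l^2 - 2*l - 48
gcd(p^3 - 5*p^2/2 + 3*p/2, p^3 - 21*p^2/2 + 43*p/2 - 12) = p^2 - 5*p/2 + 3/2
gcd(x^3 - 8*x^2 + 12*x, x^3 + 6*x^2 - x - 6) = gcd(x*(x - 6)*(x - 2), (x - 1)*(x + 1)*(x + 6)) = 1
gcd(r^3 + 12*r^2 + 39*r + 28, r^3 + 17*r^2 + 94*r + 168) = r^2 + 11*r + 28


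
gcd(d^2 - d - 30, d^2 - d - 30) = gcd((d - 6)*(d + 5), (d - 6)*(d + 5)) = d^2 - d - 30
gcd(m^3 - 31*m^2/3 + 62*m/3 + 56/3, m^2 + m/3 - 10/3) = 1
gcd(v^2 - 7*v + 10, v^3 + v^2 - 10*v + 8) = v - 2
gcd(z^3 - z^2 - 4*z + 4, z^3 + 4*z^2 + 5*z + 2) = z + 2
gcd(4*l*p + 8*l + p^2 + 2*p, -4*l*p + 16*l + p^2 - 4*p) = 1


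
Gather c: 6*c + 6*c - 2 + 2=12*c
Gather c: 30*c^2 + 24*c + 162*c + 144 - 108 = 30*c^2 + 186*c + 36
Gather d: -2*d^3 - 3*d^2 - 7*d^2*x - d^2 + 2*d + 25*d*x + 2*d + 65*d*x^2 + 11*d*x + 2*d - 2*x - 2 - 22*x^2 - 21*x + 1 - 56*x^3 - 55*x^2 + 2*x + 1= -2*d^3 + d^2*(-7*x - 4) + d*(65*x^2 + 36*x + 6) - 56*x^3 - 77*x^2 - 21*x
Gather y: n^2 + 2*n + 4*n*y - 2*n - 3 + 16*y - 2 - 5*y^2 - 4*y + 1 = n^2 - 5*y^2 + y*(4*n + 12) - 4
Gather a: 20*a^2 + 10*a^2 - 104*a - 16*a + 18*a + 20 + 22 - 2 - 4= 30*a^2 - 102*a + 36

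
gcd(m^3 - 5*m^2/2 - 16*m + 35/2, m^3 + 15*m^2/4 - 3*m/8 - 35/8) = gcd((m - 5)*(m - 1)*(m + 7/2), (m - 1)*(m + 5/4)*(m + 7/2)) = m^2 + 5*m/2 - 7/2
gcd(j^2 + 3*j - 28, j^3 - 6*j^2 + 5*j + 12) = j - 4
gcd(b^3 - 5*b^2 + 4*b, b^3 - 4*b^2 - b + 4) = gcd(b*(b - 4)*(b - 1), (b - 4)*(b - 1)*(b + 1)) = b^2 - 5*b + 4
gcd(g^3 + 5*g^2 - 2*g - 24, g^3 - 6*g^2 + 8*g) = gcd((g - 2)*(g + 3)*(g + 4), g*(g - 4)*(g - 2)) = g - 2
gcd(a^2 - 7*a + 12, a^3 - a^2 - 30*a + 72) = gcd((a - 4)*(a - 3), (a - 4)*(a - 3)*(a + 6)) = a^2 - 7*a + 12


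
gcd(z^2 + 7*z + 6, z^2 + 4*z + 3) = z + 1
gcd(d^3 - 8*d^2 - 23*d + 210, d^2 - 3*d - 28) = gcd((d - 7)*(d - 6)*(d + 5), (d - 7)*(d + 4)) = d - 7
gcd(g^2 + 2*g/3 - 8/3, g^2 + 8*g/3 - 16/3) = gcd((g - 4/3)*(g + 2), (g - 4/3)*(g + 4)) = g - 4/3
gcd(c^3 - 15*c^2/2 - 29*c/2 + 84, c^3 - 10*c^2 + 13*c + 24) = c^2 - 11*c + 24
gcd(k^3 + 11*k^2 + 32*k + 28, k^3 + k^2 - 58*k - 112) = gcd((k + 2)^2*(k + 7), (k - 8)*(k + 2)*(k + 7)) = k^2 + 9*k + 14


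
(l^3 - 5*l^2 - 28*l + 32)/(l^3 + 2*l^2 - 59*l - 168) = (l^2 + 3*l - 4)/(l^2 + 10*l + 21)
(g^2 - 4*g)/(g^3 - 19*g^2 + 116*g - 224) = g/(g^2 - 15*g + 56)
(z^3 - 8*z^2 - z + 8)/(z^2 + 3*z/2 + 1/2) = 2*(z^2 - 9*z + 8)/(2*z + 1)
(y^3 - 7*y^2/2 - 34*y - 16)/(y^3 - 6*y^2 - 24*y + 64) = (y + 1/2)/(y - 2)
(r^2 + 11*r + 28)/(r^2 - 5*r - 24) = (r^2 + 11*r + 28)/(r^2 - 5*r - 24)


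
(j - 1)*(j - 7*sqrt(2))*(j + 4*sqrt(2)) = j^3 - 3*sqrt(2)*j^2 - j^2 - 56*j + 3*sqrt(2)*j + 56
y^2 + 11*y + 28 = (y + 4)*(y + 7)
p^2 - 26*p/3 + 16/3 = (p - 8)*(p - 2/3)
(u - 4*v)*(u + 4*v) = u^2 - 16*v^2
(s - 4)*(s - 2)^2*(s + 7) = s^4 - s^3 - 36*s^2 + 124*s - 112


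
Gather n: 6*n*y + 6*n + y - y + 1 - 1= n*(6*y + 6)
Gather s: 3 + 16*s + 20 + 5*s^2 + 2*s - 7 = 5*s^2 + 18*s + 16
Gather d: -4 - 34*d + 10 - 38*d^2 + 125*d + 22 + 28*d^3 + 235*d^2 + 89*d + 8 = 28*d^3 + 197*d^2 + 180*d + 36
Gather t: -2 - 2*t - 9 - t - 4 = -3*t - 15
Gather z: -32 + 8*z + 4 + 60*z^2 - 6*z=60*z^2 + 2*z - 28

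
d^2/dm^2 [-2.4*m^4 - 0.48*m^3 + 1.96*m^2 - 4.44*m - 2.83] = -28.8*m^2 - 2.88*m + 3.92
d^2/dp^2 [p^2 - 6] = 2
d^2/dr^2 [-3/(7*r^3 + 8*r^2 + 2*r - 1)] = 6*((21*r + 8)*(7*r^3 + 8*r^2 + 2*r - 1) - (21*r^2 + 16*r + 2)^2)/(7*r^3 + 8*r^2 + 2*r - 1)^3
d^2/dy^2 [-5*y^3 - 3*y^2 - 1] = -30*y - 6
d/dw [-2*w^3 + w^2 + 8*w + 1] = -6*w^2 + 2*w + 8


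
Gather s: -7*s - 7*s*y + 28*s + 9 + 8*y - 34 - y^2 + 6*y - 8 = s*(21 - 7*y) - y^2 + 14*y - 33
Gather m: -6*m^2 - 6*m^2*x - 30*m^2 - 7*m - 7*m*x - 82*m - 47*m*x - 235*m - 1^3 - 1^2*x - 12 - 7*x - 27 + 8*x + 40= m^2*(-6*x - 36) + m*(-54*x - 324)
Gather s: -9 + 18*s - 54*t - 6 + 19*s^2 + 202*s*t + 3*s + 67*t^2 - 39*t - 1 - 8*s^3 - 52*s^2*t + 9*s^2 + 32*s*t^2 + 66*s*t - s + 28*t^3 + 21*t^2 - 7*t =-8*s^3 + s^2*(28 - 52*t) + s*(32*t^2 + 268*t + 20) + 28*t^3 + 88*t^2 - 100*t - 16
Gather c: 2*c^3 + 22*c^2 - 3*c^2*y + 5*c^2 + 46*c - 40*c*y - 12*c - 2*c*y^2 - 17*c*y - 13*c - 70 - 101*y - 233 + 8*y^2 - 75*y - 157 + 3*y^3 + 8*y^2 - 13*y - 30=2*c^3 + c^2*(27 - 3*y) + c*(-2*y^2 - 57*y + 21) + 3*y^3 + 16*y^2 - 189*y - 490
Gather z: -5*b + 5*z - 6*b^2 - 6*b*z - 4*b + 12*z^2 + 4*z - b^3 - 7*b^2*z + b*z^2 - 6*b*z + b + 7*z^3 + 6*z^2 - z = -b^3 - 6*b^2 - 8*b + 7*z^3 + z^2*(b + 18) + z*(-7*b^2 - 12*b + 8)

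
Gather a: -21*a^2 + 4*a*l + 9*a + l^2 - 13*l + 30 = -21*a^2 + a*(4*l + 9) + l^2 - 13*l + 30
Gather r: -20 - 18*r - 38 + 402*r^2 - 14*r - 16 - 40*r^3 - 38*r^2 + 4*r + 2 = -40*r^3 + 364*r^2 - 28*r - 72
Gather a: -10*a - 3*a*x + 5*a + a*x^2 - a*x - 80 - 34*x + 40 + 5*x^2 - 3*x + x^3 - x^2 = a*(x^2 - 4*x - 5) + x^3 + 4*x^2 - 37*x - 40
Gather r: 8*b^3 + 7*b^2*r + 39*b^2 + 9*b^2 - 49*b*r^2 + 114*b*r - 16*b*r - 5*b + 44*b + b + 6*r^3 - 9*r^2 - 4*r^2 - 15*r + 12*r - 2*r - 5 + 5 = 8*b^3 + 48*b^2 + 40*b + 6*r^3 + r^2*(-49*b - 13) + r*(7*b^2 + 98*b - 5)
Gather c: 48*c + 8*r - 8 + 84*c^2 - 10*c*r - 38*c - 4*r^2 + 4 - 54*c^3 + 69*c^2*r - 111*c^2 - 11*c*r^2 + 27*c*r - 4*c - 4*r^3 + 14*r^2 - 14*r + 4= -54*c^3 + c^2*(69*r - 27) + c*(-11*r^2 + 17*r + 6) - 4*r^3 + 10*r^2 - 6*r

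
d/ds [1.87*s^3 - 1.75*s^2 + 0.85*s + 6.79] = 5.61*s^2 - 3.5*s + 0.85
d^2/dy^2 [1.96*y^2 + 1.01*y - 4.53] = 3.92000000000000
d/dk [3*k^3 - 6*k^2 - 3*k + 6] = 9*k^2 - 12*k - 3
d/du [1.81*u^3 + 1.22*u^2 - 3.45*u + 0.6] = 5.43*u^2 + 2.44*u - 3.45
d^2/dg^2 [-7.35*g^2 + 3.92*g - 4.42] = -14.7000000000000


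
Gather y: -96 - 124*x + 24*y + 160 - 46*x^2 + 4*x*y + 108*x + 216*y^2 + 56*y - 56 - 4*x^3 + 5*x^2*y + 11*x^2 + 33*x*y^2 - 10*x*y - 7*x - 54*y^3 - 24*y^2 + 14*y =-4*x^3 - 35*x^2 - 23*x - 54*y^3 + y^2*(33*x + 192) + y*(5*x^2 - 6*x + 94) + 8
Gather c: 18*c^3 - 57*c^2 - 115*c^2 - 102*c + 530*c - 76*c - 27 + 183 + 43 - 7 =18*c^3 - 172*c^2 + 352*c + 192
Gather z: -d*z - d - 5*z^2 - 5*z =-d - 5*z^2 + z*(-d - 5)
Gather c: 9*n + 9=9*n + 9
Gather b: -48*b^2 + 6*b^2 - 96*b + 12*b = -42*b^2 - 84*b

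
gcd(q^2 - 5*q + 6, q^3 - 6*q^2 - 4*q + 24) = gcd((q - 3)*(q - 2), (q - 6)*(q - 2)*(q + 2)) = q - 2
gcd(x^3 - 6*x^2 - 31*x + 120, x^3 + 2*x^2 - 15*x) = x^2 + 2*x - 15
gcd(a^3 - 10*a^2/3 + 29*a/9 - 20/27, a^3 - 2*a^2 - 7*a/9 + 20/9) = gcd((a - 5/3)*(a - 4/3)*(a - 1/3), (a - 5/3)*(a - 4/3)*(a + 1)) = a^2 - 3*a + 20/9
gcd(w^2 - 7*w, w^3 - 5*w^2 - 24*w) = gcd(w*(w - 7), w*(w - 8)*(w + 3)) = w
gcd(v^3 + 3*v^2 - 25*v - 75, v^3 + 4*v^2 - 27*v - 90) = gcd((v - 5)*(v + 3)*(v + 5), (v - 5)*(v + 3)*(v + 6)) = v^2 - 2*v - 15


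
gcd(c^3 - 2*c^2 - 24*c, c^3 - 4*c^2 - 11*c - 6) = c - 6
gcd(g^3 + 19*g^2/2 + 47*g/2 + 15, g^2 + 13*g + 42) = g + 6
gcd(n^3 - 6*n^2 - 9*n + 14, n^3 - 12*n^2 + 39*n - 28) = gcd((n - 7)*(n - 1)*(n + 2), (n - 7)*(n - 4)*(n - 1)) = n^2 - 8*n + 7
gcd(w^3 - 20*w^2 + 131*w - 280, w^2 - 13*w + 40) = w^2 - 13*w + 40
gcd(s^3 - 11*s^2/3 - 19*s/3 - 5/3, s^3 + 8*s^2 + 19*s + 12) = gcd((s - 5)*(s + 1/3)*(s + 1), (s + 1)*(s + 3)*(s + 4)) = s + 1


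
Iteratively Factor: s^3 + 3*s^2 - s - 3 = (s + 1)*(s^2 + 2*s - 3) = (s + 1)*(s + 3)*(s - 1)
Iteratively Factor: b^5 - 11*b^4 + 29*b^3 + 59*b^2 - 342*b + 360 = (b + 3)*(b^4 - 14*b^3 + 71*b^2 - 154*b + 120) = (b - 2)*(b + 3)*(b^3 - 12*b^2 + 47*b - 60) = (b - 5)*(b - 2)*(b + 3)*(b^2 - 7*b + 12) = (b - 5)*(b - 3)*(b - 2)*(b + 3)*(b - 4)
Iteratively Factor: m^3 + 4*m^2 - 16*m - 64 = (m + 4)*(m^2 - 16) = (m + 4)^2*(m - 4)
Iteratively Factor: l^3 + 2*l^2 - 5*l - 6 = (l + 3)*(l^2 - l - 2) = (l + 1)*(l + 3)*(l - 2)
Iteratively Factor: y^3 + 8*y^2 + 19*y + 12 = (y + 4)*(y^2 + 4*y + 3) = (y + 3)*(y + 4)*(y + 1)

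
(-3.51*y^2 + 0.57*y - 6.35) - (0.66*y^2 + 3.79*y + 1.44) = -4.17*y^2 - 3.22*y - 7.79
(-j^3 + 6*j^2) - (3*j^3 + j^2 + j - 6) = -4*j^3 + 5*j^2 - j + 6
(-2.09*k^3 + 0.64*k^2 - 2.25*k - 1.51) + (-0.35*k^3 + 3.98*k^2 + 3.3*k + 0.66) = -2.44*k^3 + 4.62*k^2 + 1.05*k - 0.85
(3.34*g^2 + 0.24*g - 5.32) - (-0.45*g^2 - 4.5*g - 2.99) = 3.79*g^2 + 4.74*g - 2.33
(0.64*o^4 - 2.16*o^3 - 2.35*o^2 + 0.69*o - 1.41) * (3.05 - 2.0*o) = -1.28*o^5 + 6.272*o^4 - 1.888*o^3 - 8.5475*o^2 + 4.9245*o - 4.3005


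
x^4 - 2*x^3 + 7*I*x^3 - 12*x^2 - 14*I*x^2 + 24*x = x*(x - 2)*(x + 3*I)*(x + 4*I)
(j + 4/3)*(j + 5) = j^2 + 19*j/3 + 20/3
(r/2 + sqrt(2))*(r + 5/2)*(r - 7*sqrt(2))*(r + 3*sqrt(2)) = r^4/2 - sqrt(2)*r^3 + 5*r^3/4 - 29*r^2 - 5*sqrt(2)*r^2/2 - 145*r/2 - 42*sqrt(2)*r - 105*sqrt(2)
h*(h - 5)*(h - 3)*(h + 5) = h^4 - 3*h^3 - 25*h^2 + 75*h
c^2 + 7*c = c*(c + 7)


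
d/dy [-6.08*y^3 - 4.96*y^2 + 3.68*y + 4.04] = -18.24*y^2 - 9.92*y + 3.68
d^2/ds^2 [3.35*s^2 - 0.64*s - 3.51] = 6.70000000000000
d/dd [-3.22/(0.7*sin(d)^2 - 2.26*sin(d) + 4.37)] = (4.508*sin(d) - 7.2772)*cos(d)/(0.7*sin(d)^2 - 2.26*sin(d) + 4.37)^2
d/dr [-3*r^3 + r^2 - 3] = r*(2 - 9*r)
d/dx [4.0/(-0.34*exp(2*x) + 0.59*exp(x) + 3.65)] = (2.72*exp(x) - 2.36)*exp(x)/(-0.34*exp(2*x) + 0.59*exp(x) + 3.65)^2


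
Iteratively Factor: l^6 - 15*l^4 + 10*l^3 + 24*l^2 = (l + 4)*(l^5 - 4*l^4 + l^3 + 6*l^2) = (l + 1)*(l + 4)*(l^4 - 5*l^3 + 6*l^2) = l*(l + 1)*(l + 4)*(l^3 - 5*l^2 + 6*l) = l*(l - 3)*(l + 1)*(l + 4)*(l^2 - 2*l) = l*(l - 3)*(l - 2)*(l + 1)*(l + 4)*(l)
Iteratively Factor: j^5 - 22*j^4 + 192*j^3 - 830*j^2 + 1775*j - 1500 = (j - 5)*(j^4 - 17*j^3 + 107*j^2 - 295*j + 300) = (j - 5)^2*(j^3 - 12*j^2 + 47*j - 60) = (j - 5)^2*(j - 4)*(j^2 - 8*j + 15) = (j - 5)^3*(j - 4)*(j - 3)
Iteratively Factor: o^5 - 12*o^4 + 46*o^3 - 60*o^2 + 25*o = (o - 1)*(o^4 - 11*o^3 + 35*o^2 - 25*o) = (o - 5)*(o - 1)*(o^3 - 6*o^2 + 5*o) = o*(o - 5)*(o - 1)*(o^2 - 6*o + 5) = o*(o - 5)*(o - 1)^2*(o - 5)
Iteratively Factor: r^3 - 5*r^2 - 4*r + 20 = (r - 5)*(r^2 - 4) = (r - 5)*(r - 2)*(r + 2)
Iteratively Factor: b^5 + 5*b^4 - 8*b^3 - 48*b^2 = (b)*(b^4 + 5*b^3 - 8*b^2 - 48*b) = b^2*(b^3 + 5*b^2 - 8*b - 48) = b^2*(b + 4)*(b^2 + b - 12) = b^2*(b - 3)*(b + 4)*(b + 4)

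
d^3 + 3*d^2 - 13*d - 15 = (d - 3)*(d + 1)*(d + 5)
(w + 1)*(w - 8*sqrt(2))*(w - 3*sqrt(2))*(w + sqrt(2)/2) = w^4 - 21*sqrt(2)*w^3/2 + w^3 - 21*sqrt(2)*w^2/2 + 37*w^2 + 24*sqrt(2)*w + 37*w + 24*sqrt(2)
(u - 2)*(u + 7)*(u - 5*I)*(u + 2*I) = u^4 + 5*u^3 - 3*I*u^3 - 4*u^2 - 15*I*u^2 + 50*u + 42*I*u - 140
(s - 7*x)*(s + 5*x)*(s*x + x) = s^3*x - 2*s^2*x^2 + s^2*x - 35*s*x^3 - 2*s*x^2 - 35*x^3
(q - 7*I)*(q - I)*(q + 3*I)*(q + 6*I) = q^4 + I*q^3 + 47*q^2 + 81*I*q + 126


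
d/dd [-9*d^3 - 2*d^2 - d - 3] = -27*d^2 - 4*d - 1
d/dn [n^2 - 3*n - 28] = 2*n - 3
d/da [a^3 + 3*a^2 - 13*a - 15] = 3*a^2 + 6*a - 13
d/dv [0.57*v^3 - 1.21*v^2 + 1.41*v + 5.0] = 1.71*v^2 - 2.42*v + 1.41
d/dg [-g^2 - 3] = -2*g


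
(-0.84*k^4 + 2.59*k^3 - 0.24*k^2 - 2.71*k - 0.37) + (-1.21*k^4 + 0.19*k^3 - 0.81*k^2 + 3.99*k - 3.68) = -2.05*k^4 + 2.78*k^3 - 1.05*k^2 + 1.28*k - 4.05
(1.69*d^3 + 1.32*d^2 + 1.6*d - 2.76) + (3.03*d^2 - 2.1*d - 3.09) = 1.69*d^3 + 4.35*d^2 - 0.5*d - 5.85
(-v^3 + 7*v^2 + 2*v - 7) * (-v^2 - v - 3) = v^5 - 6*v^4 - 6*v^3 - 16*v^2 + v + 21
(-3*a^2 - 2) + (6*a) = -3*a^2 + 6*a - 2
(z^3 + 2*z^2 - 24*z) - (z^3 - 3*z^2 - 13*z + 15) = 5*z^2 - 11*z - 15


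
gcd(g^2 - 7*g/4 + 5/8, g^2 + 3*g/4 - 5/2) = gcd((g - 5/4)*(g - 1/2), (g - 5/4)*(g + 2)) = g - 5/4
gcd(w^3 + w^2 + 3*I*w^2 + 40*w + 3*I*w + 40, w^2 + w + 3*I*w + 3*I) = w + 1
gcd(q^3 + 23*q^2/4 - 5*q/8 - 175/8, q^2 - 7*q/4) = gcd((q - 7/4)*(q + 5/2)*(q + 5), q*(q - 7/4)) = q - 7/4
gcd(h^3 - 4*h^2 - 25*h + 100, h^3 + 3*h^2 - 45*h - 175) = h + 5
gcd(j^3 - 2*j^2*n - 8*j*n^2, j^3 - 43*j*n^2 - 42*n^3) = 1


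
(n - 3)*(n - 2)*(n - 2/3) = n^3 - 17*n^2/3 + 28*n/3 - 4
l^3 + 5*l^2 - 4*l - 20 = (l - 2)*(l + 2)*(l + 5)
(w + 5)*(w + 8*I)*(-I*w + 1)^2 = -w^4 - 5*w^3 - 10*I*w^3 + 17*w^2 - 50*I*w^2 + 85*w + 8*I*w + 40*I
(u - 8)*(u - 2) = u^2 - 10*u + 16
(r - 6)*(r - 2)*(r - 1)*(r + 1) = r^4 - 8*r^3 + 11*r^2 + 8*r - 12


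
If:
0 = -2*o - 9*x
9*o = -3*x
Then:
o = 0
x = 0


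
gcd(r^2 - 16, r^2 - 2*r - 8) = r - 4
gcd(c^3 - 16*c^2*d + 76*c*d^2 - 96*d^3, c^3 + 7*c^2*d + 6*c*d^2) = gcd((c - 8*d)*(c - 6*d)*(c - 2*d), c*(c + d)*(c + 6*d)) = 1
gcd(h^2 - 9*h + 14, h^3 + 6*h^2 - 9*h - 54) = 1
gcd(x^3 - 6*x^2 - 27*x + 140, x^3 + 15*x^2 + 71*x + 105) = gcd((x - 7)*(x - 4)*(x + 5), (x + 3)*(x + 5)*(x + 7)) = x + 5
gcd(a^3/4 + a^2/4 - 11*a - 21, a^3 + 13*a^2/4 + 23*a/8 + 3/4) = a + 2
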